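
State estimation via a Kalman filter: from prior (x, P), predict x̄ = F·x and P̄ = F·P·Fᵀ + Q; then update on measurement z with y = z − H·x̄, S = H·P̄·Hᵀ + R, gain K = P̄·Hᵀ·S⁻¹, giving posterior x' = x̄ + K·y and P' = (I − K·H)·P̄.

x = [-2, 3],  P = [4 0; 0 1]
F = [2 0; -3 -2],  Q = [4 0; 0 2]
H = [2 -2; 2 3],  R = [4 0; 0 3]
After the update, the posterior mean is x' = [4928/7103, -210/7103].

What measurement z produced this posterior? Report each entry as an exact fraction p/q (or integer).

x̄ = F·x = [-4, 0]
P̄ = F·P·Fᵀ + Q = [20 -24; -24 42]
S = H·P̄·Hᵀ + R = [444 -220; -220 173]
K = P̄·Hᵀ·S⁻¹ = [2046/7103 1288/7103; -1419/7103 1398/7103]
x' − x̄ = [33340/7103, -210/7103] = K·y
y = (KᵀK)⁻¹·Kᵀ·(x' − x̄) = [10, 10]
z = y + H·x̄ = [10, 10] + [-8, -8] = [2, 2]

z = [2, 2]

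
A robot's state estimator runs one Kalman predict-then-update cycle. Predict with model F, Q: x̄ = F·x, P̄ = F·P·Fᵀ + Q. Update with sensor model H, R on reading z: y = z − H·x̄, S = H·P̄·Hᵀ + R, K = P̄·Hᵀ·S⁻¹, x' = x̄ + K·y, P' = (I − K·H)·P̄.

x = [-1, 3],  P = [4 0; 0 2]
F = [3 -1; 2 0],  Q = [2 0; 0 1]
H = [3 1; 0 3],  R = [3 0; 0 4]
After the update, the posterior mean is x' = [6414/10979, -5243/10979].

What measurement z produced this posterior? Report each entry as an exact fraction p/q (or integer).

x̄ = F·x = [-6, -2]
P̄ = F·P·Fᵀ + Q = [40 24; 24 17]
S = H·P̄·Hᵀ + R = [524 267; 267 157]
K = P̄·Hᵀ·S⁻¹ = [3384/10979 -720/10979; 356/10979 2961/10979]
x' − x̄ = [72288/10979, 16715/10979] = K·y
y = (KᵀK)⁻¹·Kᵀ·(x' − x̄) = [22, 3]
z = y + H·x̄ = [22, 3] + [-20, -6] = [2, -3]

z = [2, -3]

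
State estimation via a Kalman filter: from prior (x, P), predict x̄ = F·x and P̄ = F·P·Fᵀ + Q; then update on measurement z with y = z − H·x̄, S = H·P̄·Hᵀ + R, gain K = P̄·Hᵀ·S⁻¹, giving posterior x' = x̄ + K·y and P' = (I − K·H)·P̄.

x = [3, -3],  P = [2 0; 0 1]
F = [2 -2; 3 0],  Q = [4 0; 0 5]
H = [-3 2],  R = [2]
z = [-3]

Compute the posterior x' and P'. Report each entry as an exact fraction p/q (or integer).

x̄ = F·x = [12, 9]
P̄ = F·P·Fᵀ + Q = [16 12; 12 23]
y = z − H·x̄ = [15]
S = H·P̄·Hᵀ + R = [94]
K = P̄·Hᵀ·S⁻¹ = [-12/47; 5/47]
x' = x̄ + K·y = [384/47, 498/47]
P' = (I − K·H)·P̄ = [464/47 684/47; 684/47 1031/47]

x' = [384/47, 498/47]
P' = [464/47 684/47; 684/47 1031/47]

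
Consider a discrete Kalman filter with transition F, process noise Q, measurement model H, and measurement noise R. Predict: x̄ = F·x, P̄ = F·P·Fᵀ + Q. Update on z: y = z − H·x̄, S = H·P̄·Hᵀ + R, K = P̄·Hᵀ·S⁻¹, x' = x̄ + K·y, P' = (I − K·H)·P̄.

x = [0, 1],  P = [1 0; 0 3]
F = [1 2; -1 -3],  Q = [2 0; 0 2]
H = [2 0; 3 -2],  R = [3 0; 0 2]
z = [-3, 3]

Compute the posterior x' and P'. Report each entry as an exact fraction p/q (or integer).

x̄ = F·x = [2, -3]
P̄ = F·P·Fᵀ + Q = [15 -19; -19 30]
y = z − H·x̄ = [-7, -9]
S = H·P̄·Hᵀ + R = [63 166; 166 485]
K = P̄·Hᵀ·S⁻¹ = [772/2999 249/2999; 992/2999 -1063/2999]
x' = x̄ + K·y = [-1647/2999, -6374/2999]
P' = (I − K·H)·P̄ = [1158/2999 1488/2999; 1488/2999 3295/2999]

x' = [-1647/2999, -6374/2999]
P' = [1158/2999 1488/2999; 1488/2999 3295/2999]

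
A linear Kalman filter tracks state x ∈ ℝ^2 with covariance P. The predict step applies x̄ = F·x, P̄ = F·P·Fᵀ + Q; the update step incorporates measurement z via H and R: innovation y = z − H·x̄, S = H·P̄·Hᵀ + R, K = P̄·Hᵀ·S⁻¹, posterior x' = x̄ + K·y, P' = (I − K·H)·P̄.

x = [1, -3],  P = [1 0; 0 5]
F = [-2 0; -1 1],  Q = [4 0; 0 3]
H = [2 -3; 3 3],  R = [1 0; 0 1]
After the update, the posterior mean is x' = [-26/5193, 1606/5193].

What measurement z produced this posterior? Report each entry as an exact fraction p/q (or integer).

z = [-1, 1]

x̄ = F·x = [-2, -4]
P̄ = F·P·Fᵀ + Q = [8 2; 2 9]
S = H·P̄·Hᵀ + R = [90 -39; -39 190]
K = P̄·Hᵀ·S⁻¹ = [3070/15579 1030/5193; -3083/15579 691/5193]
x' − x̄ = [10360/5193, 22378/5193] = K·y
y = (KᵀK)⁻¹·Kᵀ·(x' − x̄) = [-9, 19]
z = y + H·x̄ = [-9, 19] + [8, -18] = [-1, 1]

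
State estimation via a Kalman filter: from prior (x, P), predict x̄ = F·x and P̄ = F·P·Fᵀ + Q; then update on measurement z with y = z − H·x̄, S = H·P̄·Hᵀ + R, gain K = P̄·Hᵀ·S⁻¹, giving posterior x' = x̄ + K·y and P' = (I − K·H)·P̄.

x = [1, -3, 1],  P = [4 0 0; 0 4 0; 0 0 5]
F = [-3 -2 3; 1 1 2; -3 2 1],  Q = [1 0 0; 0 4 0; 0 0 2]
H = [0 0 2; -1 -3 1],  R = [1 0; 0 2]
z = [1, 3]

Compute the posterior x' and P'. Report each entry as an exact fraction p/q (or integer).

x' = [676543/94893, -101048/31631, 44140/94893]
P' = [5128561/94893 -563134/31631 14593/94893; -563134/31631 193344/31631 1002/31631; 14593/94893 1002/31631 23623/94893]

x̄ = F·x = [6, 0, -8]
P̄ = F·P·Fᵀ + Q = [98 10 35; 10 32 6; 35 6 59]
y = z − H·x̄ = [17, 17]
S = H·P̄·Hᵀ + R = [237 12; 12 401]
K = P̄·Hᵀ·S⁻¹ = [29186/94893 -7627/31631; 2004/31631 -7948/31631; 47246/94893 2/31631]
x' = x̄ + K·y = [676543/94893, -101048/31631, 44140/94893]
P' = (I − K·H)·P̄ = [5128561/94893 -563134/31631 14593/94893; -563134/31631 193344/31631 1002/31631; 14593/94893 1002/31631 23623/94893]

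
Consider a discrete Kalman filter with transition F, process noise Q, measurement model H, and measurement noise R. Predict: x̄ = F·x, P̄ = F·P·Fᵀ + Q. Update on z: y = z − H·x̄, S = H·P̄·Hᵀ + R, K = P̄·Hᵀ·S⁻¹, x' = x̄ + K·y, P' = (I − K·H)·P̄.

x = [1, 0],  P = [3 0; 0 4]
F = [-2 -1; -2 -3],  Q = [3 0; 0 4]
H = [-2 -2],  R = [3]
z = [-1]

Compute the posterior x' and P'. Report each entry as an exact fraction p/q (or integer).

x̄ = F·x = [-2, -2]
P̄ = F·P·Fᵀ + Q = [19 24; 24 52]
y = z − H·x̄ = [-9]
S = H·P̄·Hᵀ + R = [479]
K = P̄·Hᵀ·S⁻¹ = [-86/479; -152/479]
x' = x̄ + K·y = [-184/479, 410/479]
P' = (I − K·H)·P̄ = [1705/479 -1576/479; -1576/479 1804/479]

x' = [-184/479, 410/479]
P' = [1705/479 -1576/479; -1576/479 1804/479]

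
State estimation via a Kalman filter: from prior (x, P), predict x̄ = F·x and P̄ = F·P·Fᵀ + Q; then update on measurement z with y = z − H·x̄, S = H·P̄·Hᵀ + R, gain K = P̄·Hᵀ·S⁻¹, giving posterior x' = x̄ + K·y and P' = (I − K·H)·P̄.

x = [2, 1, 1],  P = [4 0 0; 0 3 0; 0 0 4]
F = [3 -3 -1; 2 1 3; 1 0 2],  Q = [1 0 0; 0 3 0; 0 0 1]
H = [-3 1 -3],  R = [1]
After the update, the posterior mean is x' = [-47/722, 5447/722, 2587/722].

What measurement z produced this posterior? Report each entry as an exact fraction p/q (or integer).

x̄ = F·x = [2, 8, 4]
P̄ = F·P·Fᵀ + Q = [68 3 4; 3 58 32; 4 32 21]
S = H·P̄·Hᵀ + R = [722]
K = P̄·Hᵀ·S⁻¹ = [-213/722; -47/722; -43/722]
x' − x̄ = [-1491/722, -329/722, -301/722] = K·y
y = (KᵀK)⁻¹·Kᵀ·(x' − x̄) = [7]
z = y + H·x̄ = [7] + [-10] = [-3]

z = [-3]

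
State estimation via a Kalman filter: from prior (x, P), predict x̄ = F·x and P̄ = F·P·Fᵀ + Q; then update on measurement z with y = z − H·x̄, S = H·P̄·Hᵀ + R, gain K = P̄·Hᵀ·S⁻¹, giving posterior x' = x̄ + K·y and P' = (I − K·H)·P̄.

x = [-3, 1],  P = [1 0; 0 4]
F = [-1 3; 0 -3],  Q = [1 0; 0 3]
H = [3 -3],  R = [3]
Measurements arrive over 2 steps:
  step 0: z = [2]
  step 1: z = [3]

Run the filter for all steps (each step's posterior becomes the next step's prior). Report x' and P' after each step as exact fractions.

step 0: x' = [419/224, 531/448], P' = [149/112 261/224; 261/224 597/448]
step 1: x' = [-415/53296, -55611/53296], P' = [53991/53296 46899/53296; 46899/53296 57423/53296]

step 0: x̄ = F·x = [6, -3]
step 0: P̄ = F·P·Fᵀ + Q = [38 -36; -36 39]
step 0: y = z − H·x̄ = [-25]
step 0: S = H·P̄·Hᵀ + R = [1344]
step 0: K = P̄·Hᵀ·S⁻¹ = [37/224; -75/448]
step 0: x' = x̄ + K·y = [419/224, 531/448]
step 0: P' = (I − K·H)·P̄ = [149/112 261/224; 261/224 597/448]
step 1: x̄ = F·x = [755/448, -1593/448]
step 1: P̄ = F·P·Fᵀ + Q = [3285/448 -3807/448; -3807/448 6717/448]
step 1: y = z − H·x̄ = [-1425/112]
step 1: S = H·P̄·Hᵀ + R = [9993/28]
step 1: K = P̄·Hᵀ·S⁻¹ = [1773/13324; -2631/13324]
step 1: x' = x̄ + K·y = [-415/53296, -55611/53296]
step 1: P' = (I − K·H)·P̄ = [53991/53296 46899/53296; 46899/53296 57423/53296]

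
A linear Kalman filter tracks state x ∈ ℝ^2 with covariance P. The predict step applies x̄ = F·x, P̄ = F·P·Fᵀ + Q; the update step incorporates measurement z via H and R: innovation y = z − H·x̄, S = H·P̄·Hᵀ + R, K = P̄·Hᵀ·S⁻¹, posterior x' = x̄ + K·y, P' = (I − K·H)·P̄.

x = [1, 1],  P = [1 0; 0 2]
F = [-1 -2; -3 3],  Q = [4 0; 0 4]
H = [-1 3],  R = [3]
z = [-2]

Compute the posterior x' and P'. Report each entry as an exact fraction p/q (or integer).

x̄ = F·x = [-3, 0]
P̄ = F·P·Fᵀ + Q = [13 -9; -9 31]
y = z − H·x̄ = [-5]
S = H·P̄·Hᵀ + R = [349]
K = P̄·Hᵀ·S⁻¹ = [-40/349; 102/349]
x' = x̄ + K·y = [-847/349, -510/349]
P' = (I − K·H)·P̄ = [2937/349 939/349; 939/349 415/349]

x' = [-847/349, -510/349]
P' = [2937/349 939/349; 939/349 415/349]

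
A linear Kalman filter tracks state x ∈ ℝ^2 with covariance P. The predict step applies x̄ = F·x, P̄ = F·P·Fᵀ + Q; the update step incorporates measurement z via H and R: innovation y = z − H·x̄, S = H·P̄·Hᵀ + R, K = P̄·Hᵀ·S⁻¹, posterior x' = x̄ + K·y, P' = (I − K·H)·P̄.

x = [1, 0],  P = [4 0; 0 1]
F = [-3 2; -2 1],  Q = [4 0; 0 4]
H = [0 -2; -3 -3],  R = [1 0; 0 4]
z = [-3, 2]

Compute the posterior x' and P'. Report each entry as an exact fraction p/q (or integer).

x̄ = F·x = [-3, -2]
P̄ = F·P·Fᵀ + Q = [44 26; 26 21]
y = z − H·x̄ = [-7, -13]
S = H·P̄·Hᵀ + R = [85 282; 282 1057]
K = P̄·Hᵀ·S⁻¹ = [4256/10321 -3186/10321; -4632/10321 -141/10321]
x' = x̄ + K·y = [-19337/10321, 13615/10321]
P' = (I − K·H)·P̄ = [6376/10321 -2128/10321; -2128/10321 2316/10321]

x' = [-19337/10321, 13615/10321]
P' = [6376/10321 -2128/10321; -2128/10321 2316/10321]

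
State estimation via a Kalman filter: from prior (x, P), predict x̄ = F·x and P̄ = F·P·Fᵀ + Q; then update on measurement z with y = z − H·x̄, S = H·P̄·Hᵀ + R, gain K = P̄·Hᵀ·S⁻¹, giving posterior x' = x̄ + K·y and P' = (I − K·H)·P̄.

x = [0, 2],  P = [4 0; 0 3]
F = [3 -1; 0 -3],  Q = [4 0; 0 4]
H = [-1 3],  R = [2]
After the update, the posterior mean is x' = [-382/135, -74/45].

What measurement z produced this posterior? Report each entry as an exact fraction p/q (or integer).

z = [-2]

x̄ = F·x = [-2, -6]
P̄ = F·P·Fᵀ + Q = [43 9; 9 31]
S = H·P̄·Hᵀ + R = [270]
K = P̄·Hᵀ·S⁻¹ = [-8/135; 14/45]
x' − x̄ = [-112/135, 196/45] = K·y
y = (KᵀK)⁻¹·Kᵀ·(x' − x̄) = [14]
z = y + H·x̄ = [14] + [-16] = [-2]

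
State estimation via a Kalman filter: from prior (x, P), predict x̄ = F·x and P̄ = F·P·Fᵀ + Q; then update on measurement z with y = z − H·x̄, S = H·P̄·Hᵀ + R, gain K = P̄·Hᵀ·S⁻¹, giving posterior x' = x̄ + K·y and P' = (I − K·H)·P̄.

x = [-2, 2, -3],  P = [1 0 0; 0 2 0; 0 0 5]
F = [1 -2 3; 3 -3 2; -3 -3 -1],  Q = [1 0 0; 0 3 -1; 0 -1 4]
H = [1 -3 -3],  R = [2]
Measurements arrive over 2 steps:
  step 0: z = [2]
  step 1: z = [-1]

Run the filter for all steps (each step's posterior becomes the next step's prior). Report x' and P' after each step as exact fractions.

step 0: x̄ = F·x = [-15, -18, 3]
step 0: P̄ = F·P·Fᵀ + Q = [55 45 -6; 45 50 -2; -6 -2 36]
step 0: y = z − H·x̄ = [-28]
step 0: S = H·P̄·Hᵀ + R = [561]
step 0: K = P̄·Hᵀ·S⁻¹ = [-62/561; -3/17; -36/187]
step 0: x' = x̄ + K·y = [-6679/561, -222/17, 1569/187]
step 0: P' = (I − K·H)·P̄ = [27011/561 579/17 -3354/187; 579/17 553/17 -358/17; -3354/187 -358/17 2844/187]
step 1: x̄ = F·x = [22094/561, 3785/187, 12436/187]
step 1: P̄ = F·P·Fᵀ + Q = [182324/561 37552/187 81168/187; 37552/187 40083/187 9839/187; 81168/187 9839/187 210262/187]
step 1: y = z − H·x̄ = [123334/561]
step 1: S = H·P̄·Hᵀ + R = [5337107/561]
step 1: K = P̄·Hᵀ·S⁻¹ = [-886156/5337107; -336642/5337107; -1737405/5337107]
step 1: x' = x̄ + K·y = [15374114/5337107, 34016837/5337107, -27030874/5337107]
step 1: P' = (I − K·H)·P̄ = [334777612/5337107 539999640/5337107 -427816332/5337107; 539999640/5337107 941985639/5337107 -761761331/5337107; -427816332/5337107 -761761331/5337107 620314157/5337107]

step 0: x' = [-6679/561, -222/17, 1569/187], P' = [27011/561 579/17 -3354/187; 579/17 553/17 -358/17; -3354/187 -358/17 2844/187]
step 1: x' = [15374114/5337107, 34016837/5337107, -27030874/5337107], P' = [334777612/5337107 539999640/5337107 -427816332/5337107; 539999640/5337107 941985639/5337107 -761761331/5337107; -427816332/5337107 -761761331/5337107 620314157/5337107]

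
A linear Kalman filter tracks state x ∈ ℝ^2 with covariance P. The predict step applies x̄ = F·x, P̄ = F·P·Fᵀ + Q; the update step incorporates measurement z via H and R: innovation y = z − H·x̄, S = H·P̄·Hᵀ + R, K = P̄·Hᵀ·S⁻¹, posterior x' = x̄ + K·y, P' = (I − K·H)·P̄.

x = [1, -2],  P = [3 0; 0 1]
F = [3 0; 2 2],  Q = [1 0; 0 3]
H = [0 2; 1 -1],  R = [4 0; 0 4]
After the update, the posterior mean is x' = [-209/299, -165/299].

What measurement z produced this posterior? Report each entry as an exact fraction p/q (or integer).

x̄ = F·x = [3, -2]
P̄ = F·P·Fᵀ + Q = [28 18; 18 19]
S = H·P̄·Hᵀ + R = [80 -2; -2 15]
K = P̄·Hᵀ·S⁻¹ = [140/299 218/299; 142/299 -1/299]
x' − x̄ = [-1106/299, 433/299] = K·y
y = (KᵀK)⁻¹·Kᵀ·(x' − x̄) = [3, -7]
z = y + H·x̄ = [3, -7] + [-4, 5] = [-1, -2]

z = [-1, -2]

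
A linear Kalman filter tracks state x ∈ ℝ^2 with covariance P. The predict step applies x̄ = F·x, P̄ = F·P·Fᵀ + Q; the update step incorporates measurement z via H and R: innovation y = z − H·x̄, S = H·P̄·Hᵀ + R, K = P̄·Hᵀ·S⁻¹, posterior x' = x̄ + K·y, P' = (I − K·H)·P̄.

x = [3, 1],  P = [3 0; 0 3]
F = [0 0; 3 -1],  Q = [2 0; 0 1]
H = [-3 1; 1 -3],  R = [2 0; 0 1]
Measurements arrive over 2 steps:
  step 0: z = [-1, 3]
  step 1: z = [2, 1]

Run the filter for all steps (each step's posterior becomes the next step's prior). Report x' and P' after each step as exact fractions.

step 0: x' = [18/509, -485/509], P' = [394/1527 62/509; 62/509 248/1527]
step 1: x' = [-454070/654783, -104804/218261], P' = [165898/654783 25230/218261; 25230/218261 33640/218261]

step 0: x̄ = F·x = [0, 8]
step 0: P̄ = F·P·Fᵀ + Q = [2 0; 0 31]
step 0: y = z − H·x̄ = [-9, 27]
step 0: S = H·P̄·Hᵀ + R = [51 -99; -99 282]
step 0: K = P̄·Hᵀ·S⁻¹ = [-166/509 -164/1527; -155/1527 -186/509]
step 0: x' = x̄ + K·y = [18/509, -485/509]
step 0: P' = (I − K·H)·P̄ = [394/1527 62/509; 62/509 248/1527]
step 1: x̄ = F·x = [0, 539/509]
step 1: P̄ = F·P·Fᵀ + Q = [2 0; 0 4205/1527]
step 1: y = z − H·x̄ = [479/509, 2126/509]
step 1: S = H·P̄·Hᵀ + R = [34745/1527 -7259/509; -7259/509 14142/509]
step 1: K = P̄·Hᵀ·S⁻¹ = [-70334/218261 -61172/654783; -21025/218261 -75690/218261]
step 1: x' = x̄ + K·y = [-454070/654783, -104804/218261]
step 1: P' = (I − K·H)·P̄ = [165898/654783 25230/218261; 25230/218261 33640/218261]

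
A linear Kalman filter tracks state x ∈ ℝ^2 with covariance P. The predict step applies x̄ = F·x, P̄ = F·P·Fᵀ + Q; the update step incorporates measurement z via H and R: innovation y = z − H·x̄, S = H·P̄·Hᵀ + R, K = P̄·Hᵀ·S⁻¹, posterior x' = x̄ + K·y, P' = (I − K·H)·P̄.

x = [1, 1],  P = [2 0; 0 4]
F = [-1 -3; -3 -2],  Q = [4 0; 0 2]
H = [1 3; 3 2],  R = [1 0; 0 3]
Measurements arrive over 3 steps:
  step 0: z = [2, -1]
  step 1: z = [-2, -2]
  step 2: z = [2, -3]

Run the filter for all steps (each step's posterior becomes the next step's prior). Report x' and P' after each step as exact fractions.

step 0: x̄ = F·x = [-4, -5]
step 0: P̄ = F·P·Fᵀ + Q = [42 30; 30 36]
step 0: y = z − H·x̄ = [21, 21]
step 0: S = H·P̄·Hᵀ + R = [547 672; 672 885]
step 0: K = P̄·Hᵀ·S⁻¹ = [-2724/10837 4346/10837; 4422/10837 -1374/10837]
step 0: x' = x̄ + K·y = [-9286/10837, 9823/10837]
step 0: P' = (I − K·H)·P̄ = [6366/10837 -3030/10837; -3030/10837 2484/10837]
step 1: x̄ = F·x = [-20183/10837, 8212/10837]
step 1: P̄ = F·P·Fᵀ + Q = [53890/10837 672/10837; 672/10837 52544/10837]
step 1: y = z − H·x̄ = [-26127/10837, 22451/10837]
step 1: S = H·P̄·Hᵀ + R = [541655/10837 484326/10837; 484326/10837 735761/10837]
step 1: K = P̄·Hᵀ·S⁻¹ = [-3489754/15129367 5649222/15129367; 541920/1375397 -156512/1375397]
step 1: x' = x̄ + K·y = [-8060213/15129367, -588524/1375397]
step 1: P' = (I − K·H)·P̄ = [8260358/15129367 -356064/1375397; -356064/1375397 299328/1375397]
step 2: x̄ = F·x = [27481505/15129367, 37128167/15129367]
step 2: P̄ = F·P·Fᵀ + Q = [74911074/15129367 1452978/15129367; 1452978/15129367 70771940/15129367]
step 2: y = z − H·x̄ = [-108607272/15129367, -202088950/15129367]
step 2: S = H·P̄·Hᵀ + R = [735705769/15129367 665347620/15129367; 665347620/15129367 1020111263/15129367]
step 2: K = P̄·Hᵀ·S⁻¹ = [-4666087968/20345483441 7583486166/20345483441; 7997153382/20345483441 -2306046182/20345483441]
step 2: x' = x̄ + K·y = [-30843535397/20345483441, 23323378029/20345483441]
step 2: P' = (I − K·H)·P̄ = [11083364490/20345483441 -5249817486/20345483441; -5249817486/20345483441 4415656956/20345483441]

step 0: x' = [-9286/10837, 9823/10837], P' = [6366/10837 -3030/10837; -3030/10837 2484/10837]
step 1: x' = [-8060213/15129367, -588524/1375397], P' = [8260358/15129367 -356064/1375397; -356064/1375397 299328/1375397]
step 2: x' = [-30843535397/20345483441, 23323378029/20345483441], P' = [11083364490/20345483441 -5249817486/20345483441; -5249817486/20345483441 4415656956/20345483441]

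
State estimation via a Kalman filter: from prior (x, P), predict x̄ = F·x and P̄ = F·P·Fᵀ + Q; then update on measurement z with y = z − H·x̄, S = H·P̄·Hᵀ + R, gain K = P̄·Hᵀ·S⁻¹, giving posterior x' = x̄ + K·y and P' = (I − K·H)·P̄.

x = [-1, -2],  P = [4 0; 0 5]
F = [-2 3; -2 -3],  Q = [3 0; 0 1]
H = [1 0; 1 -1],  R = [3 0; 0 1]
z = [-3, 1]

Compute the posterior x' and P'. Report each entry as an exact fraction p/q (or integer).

x̄ = F·x = [-4, 8]
P̄ = F·P·Fᵀ + Q = [64 -29; -29 62]
y = z − H·x̄ = [1, 13]
S = H·P̄·Hᵀ + R = [67 93; 93 185]
K = P̄·Hᵀ·S⁻¹ = [3191/3746 279/3746; 1549/1873 -1700/1873]
x' = x̄ + K·y = [-4083/1873, -5567/1873]
P' = (I − K·H)·P̄ = [9573/3746 4647/1873; 4647/1873 6347/1873]

x' = [-4083/1873, -5567/1873]
P' = [9573/3746 4647/1873; 4647/1873 6347/1873]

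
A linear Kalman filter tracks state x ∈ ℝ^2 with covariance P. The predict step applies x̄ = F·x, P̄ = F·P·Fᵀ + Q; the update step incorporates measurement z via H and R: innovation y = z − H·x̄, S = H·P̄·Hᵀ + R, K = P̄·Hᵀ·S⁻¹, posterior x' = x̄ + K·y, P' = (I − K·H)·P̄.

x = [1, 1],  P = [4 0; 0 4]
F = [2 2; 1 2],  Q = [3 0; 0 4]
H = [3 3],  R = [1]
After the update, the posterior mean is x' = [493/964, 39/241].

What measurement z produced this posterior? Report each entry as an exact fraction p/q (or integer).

z = [2]

x̄ = F·x = [4, 3]
P̄ = F·P·Fᵀ + Q = [35 24; 24 24]
S = H·P̄·Hᵀ + R = [964]
K = P̄·Hᵀ·S⁻¹ = [177/964; 36/241]
x' − x̄ = [-3363/964, -684/241] = K·y
y = (KᵀK)⁻¹·Kᵀ·(x' − x̄) = [-19]
z = y + H·x̄ = [-19] + [21] = [2]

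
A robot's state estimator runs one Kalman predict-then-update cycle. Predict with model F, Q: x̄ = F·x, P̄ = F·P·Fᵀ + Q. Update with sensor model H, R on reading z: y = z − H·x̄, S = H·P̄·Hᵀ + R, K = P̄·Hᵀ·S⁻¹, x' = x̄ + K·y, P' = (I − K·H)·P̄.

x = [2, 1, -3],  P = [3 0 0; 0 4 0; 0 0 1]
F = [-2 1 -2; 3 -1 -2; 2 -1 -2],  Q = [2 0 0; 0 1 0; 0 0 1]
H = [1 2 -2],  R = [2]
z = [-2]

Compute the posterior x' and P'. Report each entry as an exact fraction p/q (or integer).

x̄ = F·x = [3, 11, 9]
P̄ = F·P·Fᵀ + Q = [22 -18 -12; -18 36 26; -12 26 21]
y = z − H·x̄ = [-9]
S = H·P̄·Hᵀ + R = [20]
K = P̄·Hᵀ·S⁻¹ = [1/2; 1/10; -1/10]
x' = x̄ + K·y = [-3/2, 101/10, 99/10]
P' = (I − K·H)·P̄ = [17 -19 -11; -19 179/5 131/5; -11 131/5 104/5]

x' = [-3/2, 101/10, 99/10]
P' = [17 -19 -11; -19 179/5 131/5; -11 131/5 104/5]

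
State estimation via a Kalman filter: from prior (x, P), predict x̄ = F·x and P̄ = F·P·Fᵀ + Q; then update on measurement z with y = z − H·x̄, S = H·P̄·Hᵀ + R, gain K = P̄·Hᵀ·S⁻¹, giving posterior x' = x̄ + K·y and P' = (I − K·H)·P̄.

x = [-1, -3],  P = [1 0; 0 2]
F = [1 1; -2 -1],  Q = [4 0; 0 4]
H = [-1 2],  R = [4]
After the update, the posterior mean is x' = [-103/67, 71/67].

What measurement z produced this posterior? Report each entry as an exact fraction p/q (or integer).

x̄ = F·x = [-4, 5]
P̄ = F·P·Fᵀ + Q = [7 -4; -4 10]
S = H·P̄·Hᵀ + R = [67]
K = P̄·Hᵀ·S⁻¹ = [-15/67; 24/67]
x' − x̄ = [165/67, -264/67] = K·y
y = (KᵀK)⁻¹·Kᵀ·(x' − x̄) = [-11]
z = y + H·x̄ = [-11] + [14] = [3]

z = [3]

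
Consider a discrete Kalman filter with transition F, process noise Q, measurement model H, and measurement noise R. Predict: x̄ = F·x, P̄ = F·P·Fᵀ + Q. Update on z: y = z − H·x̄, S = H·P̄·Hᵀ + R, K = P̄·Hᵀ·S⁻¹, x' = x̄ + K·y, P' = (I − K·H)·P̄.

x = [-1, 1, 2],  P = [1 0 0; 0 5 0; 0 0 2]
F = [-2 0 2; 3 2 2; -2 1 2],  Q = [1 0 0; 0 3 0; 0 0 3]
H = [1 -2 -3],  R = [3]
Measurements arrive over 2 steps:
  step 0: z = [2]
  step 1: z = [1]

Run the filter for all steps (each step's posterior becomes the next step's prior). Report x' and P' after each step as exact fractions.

step 0: x̄ = F·x = [6, 3, 7]
step 0: P̄ = F·P·Fᵀ + Q = [13 2 12; 2 40 12; 12 12 20]
step 0: y = z − H·x̄ = [23]
step 0: S = H·P̄·Hᵀ + R = [420]
step 0: K = P̄·Hᵀ·S⁻¹ = [-9/140; -19/70; -6/35]
step 0: x' = x̄ + K·y = [633/140, -227/70, 107/35]
step 0: P' = (I − K·H)·P̄ = [1577/140 -373/70 258/35; -373/70 317/35 -264/35; 258/35 -264/35 268/35]
step 1: x̄ = F·x = [-41/14, 1847/140, -216/35]
step 1: P̄ = F·P·Fᵀ + Q = [124/7 -435/14 86/7; -435/14 18957/140 -1541/35; 86/7 -1541/35 697/35]
step 1: y = z − H·x̄ = [59/5]
step 1: S = H·P̄·Hᵀ + R = [1319/5]
step 1: K = P̄·Hᵀ·S⁻¹ = [215/1319; -849/1319; 203/1319]
step 1: x' = x̄ + K·y = [-18561/18466, 206729/36932, -40213/9233]
step 1: P' = (I − K·H)·P̄ = [98841/9233 -62667/18466 52331/9233; -62667/18466 964371/36932 -165230/9233; 52331/9233 -165230/9233 126176/9233]

step 0: x' = [633/140, -227/70, 107/35], P' = [1577/140 -373/70 258/35; -373/70 317/35 -264/35; 258/35 -264/35 268/35]
step 1: x' = [-18561/18466, 206729/36932, -40213/9233], P' = [98841/9233 -62667/18466 52331/9233; -62667/18466 964371/36932 -165230/9233; 52331/9233 -165230/9233 126176/9233]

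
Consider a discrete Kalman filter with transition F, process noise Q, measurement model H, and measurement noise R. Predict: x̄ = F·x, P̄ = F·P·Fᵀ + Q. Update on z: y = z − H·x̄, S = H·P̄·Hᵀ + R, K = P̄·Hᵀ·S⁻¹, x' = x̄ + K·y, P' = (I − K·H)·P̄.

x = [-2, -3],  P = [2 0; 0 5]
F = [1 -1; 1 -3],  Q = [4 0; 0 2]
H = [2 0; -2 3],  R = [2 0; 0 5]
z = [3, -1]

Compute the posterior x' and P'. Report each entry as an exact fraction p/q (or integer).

x̄ = F·x = [1, 7]
P̄ = F·P·Fᵀ + Q = [11 17; 17 49]
y = z − H·x̄ = [1, -20]
S = H·P̄·Hᵀ + R = [46 58; 58 286]
K = P̄·Hᵀ·S⁻¹ = [2305/4896 29/4896; 1585/4896 1613/4896]
x' = x̄ + K·y = [2207/1632, 1199/1632]
P' = (I − K·H)·P̄ = [2305/4896 1585/4896; 1585/4896 3745/4896]

x' = [2207/1632, 1199/1632]
P' = [2305/4896 1585/4896; 1585/4896 3745/4896]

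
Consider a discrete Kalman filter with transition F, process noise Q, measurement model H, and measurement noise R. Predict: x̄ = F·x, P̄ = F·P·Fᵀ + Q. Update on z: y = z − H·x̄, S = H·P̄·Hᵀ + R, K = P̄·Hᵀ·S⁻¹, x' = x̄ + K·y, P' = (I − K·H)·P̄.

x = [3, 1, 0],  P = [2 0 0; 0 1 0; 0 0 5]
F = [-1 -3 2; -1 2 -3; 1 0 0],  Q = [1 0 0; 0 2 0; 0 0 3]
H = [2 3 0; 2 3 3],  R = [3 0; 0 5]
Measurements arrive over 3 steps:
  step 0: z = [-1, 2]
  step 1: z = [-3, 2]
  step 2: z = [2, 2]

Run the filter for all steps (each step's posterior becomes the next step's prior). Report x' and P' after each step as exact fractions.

step 0: x̄ = F·x = [-6, -1, 3]
step 0: P̄ = F·P·Fᵀ + Q = [32 -34 -2; -34 53 -2; -2 -2 5]
step 0: y = z − H·x̄ = [14, 8]
step 0: S = H·P̄·Hᵀ + R = [200 167; 167 187]
step 0: K = P̄·Hᵀ·S⁻¹ = [242/9511 -2454/9511; 2822/9511 1803/9511; -2705/9511 2670/9511]
step 0: x' = x̄ + K·y = [-73310/9511, 44421/9511, 12023/9511]
step 0: P' = (I − K·H)·P̄ = [205572/9511 -136806/9511 -4332/9511; -136806/9511 94026/9511 183/9511; -4332/9511 183/9511 7155/9511]
step 1: x̄ = F·x = [-35907/9511, 126083/9511, -73310/9511]
step 1: P̄ = F·P·Fᵀ + Q = [284233/9511 -540273/9511 196182/9511; -540273/9511 1184129/9511 -466188/9511; 196182/9511 -466188/9511 234105/9511]
step 1: y = z − H·x̄ = [-334968/9511, -67483/9511]
step 1: S = H·P̄·Hᵀ + R = [5339350/9511 2292217/9511; 2292217/9511 1428117/9511]
step 1: K = P̄·Hᵀ·S⁻¹ = [-46234562/249285851 -6750759/249285851; 112490208/249285851 6792723/249285851; -77846805/249285851 71904150/249285851]
step 1: x' = x̄ + K·y = [735101796/249285851, -705320720/249285851, 310034180/249285851]
step 1: P' = (I − K·H)·P̄ = [2004955944/249285851 -1382871858/249285851 34983297/249285851; -1382871858/249285851 1034404780/249285851 -101169003/249285851; 34983297/249285851 -101169003/249285851 197687055/249285851]
step 2: x̄ = F·x = [2000928724/249285851, -3075845776/249285851, 735101796/249285851]
step 2: P̄ = F·P·Fᵀ + Q = [5131496735/249285851 -8050680666/249285851 2213626224/249285851; -8050680666/249285851 15375745511/249285851 -4875649551/249285851; 2213626224/249285851 -4875649551/249285851 2752813497/249285851]
step 2: y = z − H·x̄ = [5724251582/249285851, 3518946194/249285851]
step 2: S = H·P̄·Hᵀ + R = [63047386100/249285851 31700439932/249285851; 31700439932/249285851 27123102045/249285851]
step 2: K = P̄·Hᵀ·S⁻¹ = [-147364869292/707142816319 -16737025776/707142816319; 1308706971159/2828571265276 19083127167/707142816319; -862899919827/2828571265276 201519417915/707142816319]
step 2: x' = x̄ + K·y = [2055841082668/707142816319, -1885929413473/1414285632638, -47384276139/1414285632638]
step 2: P' = (I − K·H)·P̄ = [5859259242483/707142816319 -4053537697614/707142816319 119469826332/707142816319; -4053537697614/707142816319 12118140831463/2828571265276 -1181486123379/2828571265276; 119469826332/707142816319 -1181486123379/2828571265276 2206362705927/2828571265276]

step 0: x' = [-73310/9511, 44421/9511, 12023/9511], P' = [205572/9511 -136806/9511 -4332/9511; -136806/9511 94026/9511 183/9511; -4332/9511 183/9511 7155/9511]
step 1: x' = [735101796/249285851, -705320720/249285851, 310034180/249285851], P' = [2004955944/249285851 -1382871858/249285851 34983297/249285851; -1382871858/249285851 1034404780/249285851 -101169003/249285851; 34983297/249285851 -101169003/249285851 197687055/249285851]
step 2: x' = [2055841082668/707142816319, -1885929413473/1414285632638, -47384276139/1414285632638], P' = [5859259242483/707142816319 -4053537697614/707142816319 119469826332/707142816319; -4053537697614/707142816319 12118140831463/2828571265276 -1181486123379/2828571265276; 119469826332/707142816319 -1181486123379/2828571265276 2206362705927/2828571265276]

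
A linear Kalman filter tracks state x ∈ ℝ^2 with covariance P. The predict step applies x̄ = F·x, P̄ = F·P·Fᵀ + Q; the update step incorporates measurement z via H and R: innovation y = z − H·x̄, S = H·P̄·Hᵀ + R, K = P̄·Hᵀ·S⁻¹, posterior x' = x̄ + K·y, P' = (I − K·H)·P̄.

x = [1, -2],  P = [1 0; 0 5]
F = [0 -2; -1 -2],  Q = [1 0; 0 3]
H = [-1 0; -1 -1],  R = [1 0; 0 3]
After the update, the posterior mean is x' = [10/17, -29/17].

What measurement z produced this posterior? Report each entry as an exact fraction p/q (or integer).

x̄ = F·x = [4, 3]
P̄ = F·P·Fᵀ + Q = [21 20; 20 24]
S = H·P̄·Hᵀ + R = [22 41; 41 88]
K = P̄·Hᵀ·S⁻¹ = [-167/255 -41/255; 44/255 -148/255]
x' − x̄ = [-58/17, -80/17] = K·y
y = (KᵀK)⁻¹·Kᵀ·(x' − x̄) = [3, 9]
z = y + H·x̄ = [3, 9] + [-4, -7] = [-1, 2]

z = [-1, 2]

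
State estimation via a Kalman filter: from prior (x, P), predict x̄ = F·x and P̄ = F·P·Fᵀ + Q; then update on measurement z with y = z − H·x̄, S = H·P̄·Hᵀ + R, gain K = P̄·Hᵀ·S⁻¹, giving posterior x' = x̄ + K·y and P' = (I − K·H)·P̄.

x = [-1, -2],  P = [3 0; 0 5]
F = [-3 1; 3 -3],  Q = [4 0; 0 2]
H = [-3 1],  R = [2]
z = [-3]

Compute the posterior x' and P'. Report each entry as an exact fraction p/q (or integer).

x̄ = F·x = [1, 3]
P̄ = F·P·Fᵀ + Q = [36 -42; -42 74]
y = z − H·x̄ = [-3]
S = H·P̄·Hᵀ + R = [652]
K = P̄·Hᵀ·S⁻¹ = [-75/326; 50/163]
x' = x̄ + K·y = [551/326, 339/163]
P' = (I − K·H)·P̄ = [243/163 654/163; 654/163 2062/163]

x' = [551/326, 339/163]
P' = [243/163 654/163; 654/163 2062/163]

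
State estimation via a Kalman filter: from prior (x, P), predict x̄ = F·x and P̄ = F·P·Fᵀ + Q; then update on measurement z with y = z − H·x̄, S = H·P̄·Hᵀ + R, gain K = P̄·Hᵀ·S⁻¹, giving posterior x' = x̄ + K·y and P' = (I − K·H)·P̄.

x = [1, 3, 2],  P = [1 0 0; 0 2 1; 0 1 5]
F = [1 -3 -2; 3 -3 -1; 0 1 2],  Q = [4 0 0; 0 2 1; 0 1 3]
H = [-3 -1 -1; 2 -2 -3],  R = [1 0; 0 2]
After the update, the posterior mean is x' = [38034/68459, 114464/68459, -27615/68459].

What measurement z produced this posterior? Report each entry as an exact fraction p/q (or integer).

z = [-3, -1]

x̄ = F·x = [-12, -8, 7]
P̄ = F·P·Fᵀ + Q = [55 40 -34; 40 40 -22; -34 -22 29]
S = H·P̄·Hᵀ + R = [557 -351; -351 467]
K = P̄·Hᵀ·S⁻¹ = [-33525/136918 13503/136918; -20640/68459 -5838/68459; 2702/68459 -14241/68459]
x' − x̄ = [859542/68459, 662136/68459, -506828/68459] = K·y
y = (KᵀK)⁻¹·Kᵀ·(x' − x̄) = [-40, 28]
z = y + H·x̄ = [-40, 28] + [37, -29] = [-3, -1]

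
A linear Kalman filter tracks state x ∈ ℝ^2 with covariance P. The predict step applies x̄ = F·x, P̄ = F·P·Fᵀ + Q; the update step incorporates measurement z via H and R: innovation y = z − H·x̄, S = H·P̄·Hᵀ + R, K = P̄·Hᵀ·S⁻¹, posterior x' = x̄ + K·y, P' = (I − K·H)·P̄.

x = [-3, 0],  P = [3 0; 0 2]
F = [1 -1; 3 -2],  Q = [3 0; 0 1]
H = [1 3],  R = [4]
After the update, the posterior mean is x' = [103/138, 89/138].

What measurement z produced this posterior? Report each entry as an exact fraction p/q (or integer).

x̄ = F·x = [-3, -9]
P̄ = F·P·Fᵀ + Q = [8 13; 13 36]
S = H·P̄·Hᵀ + R = [414]
K = P̄·Hᵀ·S⁻¹ = [47/414; 121/414]
x' − x̄ = [517/138, 1331/138] = K·y
y = (KᵀK)⁻¹·Kᵀ·(x' − x̄) = [33]
z = y + H·x̄ = [33] + [-30] = [3]

z = [3]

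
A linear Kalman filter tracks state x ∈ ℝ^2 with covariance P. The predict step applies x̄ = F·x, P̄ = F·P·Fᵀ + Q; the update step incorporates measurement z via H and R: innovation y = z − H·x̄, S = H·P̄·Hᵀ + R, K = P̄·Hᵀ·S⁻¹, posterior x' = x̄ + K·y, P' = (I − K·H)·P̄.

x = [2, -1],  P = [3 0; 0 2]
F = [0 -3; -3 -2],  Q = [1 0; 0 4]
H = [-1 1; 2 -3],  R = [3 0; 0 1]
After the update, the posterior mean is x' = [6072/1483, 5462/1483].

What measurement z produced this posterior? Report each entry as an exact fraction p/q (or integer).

z = [-1, -3]

x̄ = F·x = [3, -4]
P̄ = F·P·Fᵀ + Q = [19 12; 12 39]
S = H·P̄·Hᵀ + R = [37 -95; -95 284]
K = P̄·Hᵀ·S⁻¹ = [-1798/1483 -591/1483; -1167/1483 -876/1483]
x' − x̄ = [1623/1483, 11394/1483] = K·y
y = (KᵀK)⁻¹·Kᵀ·(x' − x̄) = [6, -21]
z = y + H·x̄ = [6, -21] + [-7, 18] = [-1, -3]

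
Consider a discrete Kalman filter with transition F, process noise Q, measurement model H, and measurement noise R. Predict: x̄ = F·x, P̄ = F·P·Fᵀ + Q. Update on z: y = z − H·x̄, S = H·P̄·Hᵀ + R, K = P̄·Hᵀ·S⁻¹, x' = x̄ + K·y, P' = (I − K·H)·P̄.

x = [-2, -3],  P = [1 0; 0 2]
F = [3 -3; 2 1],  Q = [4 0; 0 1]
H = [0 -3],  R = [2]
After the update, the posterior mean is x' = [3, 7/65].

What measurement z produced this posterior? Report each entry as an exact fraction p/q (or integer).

z = [-1]

x̄ = F·x = [3, -7]
P̄ = F·P·Fᵀ + Q = [31 0; 0 7]
S = H·P̄·Hᵀ + R = [65]
K = P̄·Hᵀ·S⁻¹ = [0; -21/65]
x' − x̄ = [0, 462/65] = K·y
y = (KᵀK)⁻¹·Kᵀ·(x' − x̄) = [-22]
z = y + H·x̄ = [-22] + [21] = [-1]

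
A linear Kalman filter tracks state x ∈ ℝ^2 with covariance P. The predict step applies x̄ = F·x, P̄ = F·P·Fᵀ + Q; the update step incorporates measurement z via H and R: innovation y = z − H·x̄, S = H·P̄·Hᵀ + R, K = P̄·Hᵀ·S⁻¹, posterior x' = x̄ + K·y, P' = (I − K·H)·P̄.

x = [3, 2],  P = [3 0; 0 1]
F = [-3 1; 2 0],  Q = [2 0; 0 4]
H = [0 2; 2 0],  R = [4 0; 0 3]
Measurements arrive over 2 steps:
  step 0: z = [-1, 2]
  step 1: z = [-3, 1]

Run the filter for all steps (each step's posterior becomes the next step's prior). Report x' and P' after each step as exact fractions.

step 0: x' = [246/265, -58/265], P' = [186/265 -18/265; -18/265 224/265]
step 1: x' = [4508/13075, -15498/13075], P' = [44376/65375 -3456/65375; -3456/65375 54436/65375]

step 0: x̄ = F·x = [-7, 6]
step 0: P̄ = F·P·Fᵀ + Q = [30 -18; -18 16]
step 0: y = z − H·x̄ = [-13, 16]
step 0: S = H·P̄·Hᵀ + R = [68 -72; -72 123]
step 0: K = P̄·Hᵀ·S⁻¹ = [-9/265 124/265; 112/265 -12/265]
step 0: x' = x̄ + K·y = [246/265, -58/265]
step 0: P' = (I − K·H)·P̄ = [186/265 -18/265; -18/265 224/265]
step 1: x̄ = F·x = [-796/265, 492/265]
step 1: P̄ = F·P·Fᵀ + Q = [2536/265 -1152/265; -1152/265 1804/265]
step 1: y = z − H·x̄ = [-1779/265, 1857/265]
step 1: S = H·P̄·Hᵀ + R = [8276/265 -4608/265; -4608/265 10939/265]
step 1: K = P̄·Hᵀ·S⁻¹ = [-1728/65375 29584/65375; 27218/65375 -2304/65375]
step 1: x' = x̄ + K·y = [4508/13075, -15498/13075]
step 1: P' = (I − K·H)·P̄ = [44376/65375 -3456/65375; -3456/65375 54436/65375]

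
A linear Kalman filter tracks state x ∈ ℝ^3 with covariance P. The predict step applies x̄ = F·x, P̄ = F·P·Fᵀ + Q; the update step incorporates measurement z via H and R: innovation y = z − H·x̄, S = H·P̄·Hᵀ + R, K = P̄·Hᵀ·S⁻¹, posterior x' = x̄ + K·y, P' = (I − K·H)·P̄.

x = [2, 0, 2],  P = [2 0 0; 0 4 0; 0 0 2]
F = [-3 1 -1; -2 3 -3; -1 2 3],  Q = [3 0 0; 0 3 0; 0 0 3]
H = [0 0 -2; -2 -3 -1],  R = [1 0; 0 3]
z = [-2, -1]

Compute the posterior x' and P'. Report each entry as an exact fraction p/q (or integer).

x' = [-309392/157459, 196085/157459, 164675/157459]
P' = [1147073/157459 -742430/157459 -3424/157459; -742430/157459 536710/157459 -10655/157459; -3424/157459 -10655/157459 39068/157459]

x̄ = F·x = [-8, -10, 4]
P̄ = F·P·Fᵀ + Q = [27 30 8; 30 65 10; 8 10 39]
y = z − H·x̄ = [6, -43]
S = H·P̄·Hᵀ + R = [157 170; 170 1187]
K = P̄·Hᵀ·S⁻¹ = [6848/157459 -21144/157459; 21310/157459 -38205/157459; -78136/157459 -85/157459]
x' = x̄ + K·y = [-309392/157459, 196085/157459, 164675/157459]
P' = (I − K·H)·P̄ = [1147073/157459 -742430/157459 -3424/157459; -742430/157459 536710/157459 -10655/157459; -3424/157459 -10655/157459 39068/157459]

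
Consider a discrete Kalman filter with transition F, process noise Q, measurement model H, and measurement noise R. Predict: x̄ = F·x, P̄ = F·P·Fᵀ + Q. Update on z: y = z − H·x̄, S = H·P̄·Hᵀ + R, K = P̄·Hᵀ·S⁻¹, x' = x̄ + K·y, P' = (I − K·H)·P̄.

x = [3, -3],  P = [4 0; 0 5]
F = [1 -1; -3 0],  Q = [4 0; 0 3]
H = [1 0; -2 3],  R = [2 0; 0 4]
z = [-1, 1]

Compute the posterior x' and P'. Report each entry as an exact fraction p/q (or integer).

x̄ = F·x = [6, -9]
P̄ = F·P·Fᵀ + Q = [13 -12; -12 39]
y = z − H·x̄ = [-7, 40]
S = H·P̄·Hᵀ + R = [15 -62; -62 551]
K = P̄·Hᵀ·S⁻¹ = [3319/4421 -124/4421; 2130/4421 1371/4421]
x' = x̄ + K·y = [-1667/4421, 141/4421]
P' = (I − K·H)·P̄ = [6638/4421 4260/4421; 4260/4421 4668/4421]

x' = [-1667/4421, 141/4421]
P' = [6638/4421 4260/4421; 4260/4421 4668/4421]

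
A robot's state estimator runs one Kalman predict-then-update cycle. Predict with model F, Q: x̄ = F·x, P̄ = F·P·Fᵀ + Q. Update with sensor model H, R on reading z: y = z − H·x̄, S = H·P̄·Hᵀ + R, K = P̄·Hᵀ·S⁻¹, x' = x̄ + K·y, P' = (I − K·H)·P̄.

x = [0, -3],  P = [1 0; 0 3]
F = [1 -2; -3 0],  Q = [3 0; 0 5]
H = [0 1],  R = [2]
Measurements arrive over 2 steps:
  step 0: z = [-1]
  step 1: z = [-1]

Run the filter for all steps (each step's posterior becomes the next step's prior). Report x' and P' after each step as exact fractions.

step 0: x̄ = F·x = [6, 0]
step 0: P̄ = F·P·Fᵀ + Q = [16 -3; -3 14]
step 0: y = z − H·x̄ = [-1]
step 0: S = H·P̄·Hᵀ + R = [16]
step 0: K = P̄·Hᵀ·S⁻¹ = [-3/16; 7/8]
step 0: x' = x̄ + K·y = [99/16, -7/8]
step 0: P' = (I − K·H)·P̄ = [247/16 -3/8; -3/8 7/4]
step 1: x̄ = F·x = [127/16, -297/16]
step 1: P̄ = F·P·Fᵀ + Q = [431/16 -777/16; -777/16 2303/16]
step 1: y = z − H·x̄ = [281/16]
step 1: S = H·P̄·Hᵀ + R = [2335/16]
step 1: K = P̄·Hᵀ·S⁻¹ = [-777/2335; 2303/2335]
step 1: x' = x̄ + K·y = [4888/2335, -2897/2335]
step 1: P' = (I − K·H)·P̄ = [25166/2335 -1554/2335; -1554/2335 4606/2335]

step 0: x' = [99/16, -7/8], P' = [247/16 -3/8; -3/8 7/4]
step 1: x' = [4888/2335, -2897/2335], P' = [25166/2335 -1554/2335; -1554/2335 4606/2335]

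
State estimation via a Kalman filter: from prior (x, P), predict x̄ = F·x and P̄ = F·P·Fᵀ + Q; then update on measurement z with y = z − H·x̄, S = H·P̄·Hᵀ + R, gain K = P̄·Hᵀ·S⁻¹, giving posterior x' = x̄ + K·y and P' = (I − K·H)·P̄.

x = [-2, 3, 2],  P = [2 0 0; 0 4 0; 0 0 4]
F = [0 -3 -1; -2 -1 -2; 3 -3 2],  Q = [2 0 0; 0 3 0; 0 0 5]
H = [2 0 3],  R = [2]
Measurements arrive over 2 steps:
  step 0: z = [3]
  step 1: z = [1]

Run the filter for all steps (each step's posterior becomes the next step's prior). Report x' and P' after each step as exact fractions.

step 0: x' = [-3247/1181, -4007/1181, 3307/1181], P' = [21378/1181 24964/1181 -14140/1181; 24964/1181 36547/1181 -16648/1181; -14140/1181 -16648/1181 9614/1181]
step 1: x' = [-4304471/4412872, -5305681/4412872, 546153/551609], P' = [29642571/4412872 31625669/4412872 -2385700/551609; 31625669/4412872 62637699/4412872 -2590012/551609; -2385700/551609 -2590012/551609 1656638/551609]

step 0: x̄ = F·x = [-11, -3, -11]
step 0: P̄ = F·P·Fᵀ + Q = [42 20 28; 20 31 -16; 28 -16 75]
step 0: y = z − H·x̄ = [58]
step 0: S = H·P̄·Hᵀ + R = [1181]
step 0: K = P̄·Hᵀ·S⁻¹ = [168/1181; -8/1181; 281/1181]
step 0: x' = x̄ + K·y = [-3247/1181, -4007/1181, 3307/1181]
step 0: P' = (I − K·H)·P̄ = [21378/1181 24964/1181 -14140/1181; 24964/1181 36547/1181 -16648/1181; -14140/1181 -16648/1181 9614/1181]
step 1: x̄ = F·x = [8714/1181, 3887/1181, 8894/1181]
step 1: P̄ = F·P·Fᵀ + Q = [241011/1181 133837/1181 177383/1181; 133837/1181 84202/1181 92617/1181; 177383/1181 92617/1181 146430/1181]
step 1: y = z − H·x̄ = [-42929/1181]
step 1: S = H·P̄·Hᵀ + R = [4412872/1181]
step 1: K = P̄·Hᵀ·S⁻¹ = [1014171/4412872; 545525/4412872; 99257/551609]
step 1: x' = x̄ + K·y = [-4304471/4412872, -5305681/4412872, 546153/551609]
step 1: P' = (I − K·H)·P̄ = [29642571/4412872 31625669/4412872 -2385700/551609; 31625669/4412872 62637699/4412872 -2590012/551609; -2385700/551609 -2590012/551609 1656638/551609]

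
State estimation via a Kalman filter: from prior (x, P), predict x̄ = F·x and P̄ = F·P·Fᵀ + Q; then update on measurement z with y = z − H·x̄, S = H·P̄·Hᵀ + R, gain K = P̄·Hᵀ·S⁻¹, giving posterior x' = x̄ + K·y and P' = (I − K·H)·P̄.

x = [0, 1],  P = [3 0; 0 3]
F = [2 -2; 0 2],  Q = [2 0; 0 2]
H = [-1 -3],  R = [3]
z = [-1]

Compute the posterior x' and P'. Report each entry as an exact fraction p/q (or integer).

x' = [-136/83, 76/83]
P' = [2058/83 -696/83; -696/83 262/83]

x̄ = F·x = [-2, 2]
P̄ = F·P·Fᵀ + Q = [26 -12; -12 14]
y = z − H·x̄ = [3]
S = H·P̄·Hᵀ + R = [83]
K = P̄·Hᵀ·S⁻¹ = [10/83; -30/83]
x' = x̄ + K·y = [-136/83, 76/83]
P' = (I − K·H)·P̄ = [2058/83 -696/83; -696/83 262/83]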